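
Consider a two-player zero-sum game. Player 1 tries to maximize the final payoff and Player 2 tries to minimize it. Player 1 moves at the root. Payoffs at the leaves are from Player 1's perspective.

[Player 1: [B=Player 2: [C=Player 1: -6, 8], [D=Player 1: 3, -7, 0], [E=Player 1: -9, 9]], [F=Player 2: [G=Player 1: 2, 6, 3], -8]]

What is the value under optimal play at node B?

C: max(-6, 8) = 8
D: max(3, -7, 0) = 3
E: max(-9, 9) = 9
B: min(8, 3, 9) = 3

3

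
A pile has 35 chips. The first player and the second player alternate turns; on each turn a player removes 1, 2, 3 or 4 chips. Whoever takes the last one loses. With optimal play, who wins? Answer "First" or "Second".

i:   0  1  2  3  4  5  6  7  8  9 10 11 12 13 14 15 16 17 18 19 20 21 22 23 24 25 26 27 28 29 30 31 32 33 34 35
     W  L  W  W  W  W  L  W  W  W  W  L  W  W  W  W  L  W  W  W  W  L  W  W  W  W  L  W  W  W  W  L  W  W  W  W
Position 35 is W, so the first player wins.

First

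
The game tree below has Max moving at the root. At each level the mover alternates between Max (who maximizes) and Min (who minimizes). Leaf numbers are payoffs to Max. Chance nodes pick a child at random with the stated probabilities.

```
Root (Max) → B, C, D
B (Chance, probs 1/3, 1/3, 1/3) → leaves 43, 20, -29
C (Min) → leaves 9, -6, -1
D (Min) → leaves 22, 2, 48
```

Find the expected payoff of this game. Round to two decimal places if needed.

11.33

B (Chance): 1/3·43 + 1/3·20 + 1/3·-29 = 11.33
C (Min): min(9, -6, -1) = -6
D (Min): min(22, 2, 48) = 2
Root (Max): max(11.33, -6, 2) = 11.33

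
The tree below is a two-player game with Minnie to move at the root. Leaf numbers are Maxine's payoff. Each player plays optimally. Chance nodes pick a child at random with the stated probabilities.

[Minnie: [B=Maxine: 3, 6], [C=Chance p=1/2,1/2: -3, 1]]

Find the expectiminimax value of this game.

B (Maxine): max(3, 6) = 6
C (Chance): 1/2·-3 + 1/2·1 = -1
Root (Minnie): min(6, -1) = -1

-1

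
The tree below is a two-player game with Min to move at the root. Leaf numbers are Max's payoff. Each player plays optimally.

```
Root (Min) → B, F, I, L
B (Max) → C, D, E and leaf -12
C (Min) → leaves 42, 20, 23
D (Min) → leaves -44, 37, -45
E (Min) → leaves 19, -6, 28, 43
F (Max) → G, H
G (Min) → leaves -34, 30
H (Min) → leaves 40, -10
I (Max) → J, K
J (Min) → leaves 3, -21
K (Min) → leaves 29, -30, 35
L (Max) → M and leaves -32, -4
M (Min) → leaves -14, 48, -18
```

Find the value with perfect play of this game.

C (Min): min(42, 20, 23) = 20
D (Min): min(-44, 37, -45) = -45
E (Min): min(19, -6, 28, 43) = -6
B (Max): max(20, -45, -6, -12) = 20
G (Min): min(-34, 30) = -34
H (Min): min(40, -10) = -10
F (Max): max(-34, -10) = -10
J (Min): min(3, -21) = -21
K (Min): min(29, -30, 35) = -30
I (Max): max(-21, -30) = -21
M (Min): min(-14, 48, -18) = -18
L (Max): max(-18, -32, -4) = -4
Root (Min): min(20, -10, -21, -4) = -21

-21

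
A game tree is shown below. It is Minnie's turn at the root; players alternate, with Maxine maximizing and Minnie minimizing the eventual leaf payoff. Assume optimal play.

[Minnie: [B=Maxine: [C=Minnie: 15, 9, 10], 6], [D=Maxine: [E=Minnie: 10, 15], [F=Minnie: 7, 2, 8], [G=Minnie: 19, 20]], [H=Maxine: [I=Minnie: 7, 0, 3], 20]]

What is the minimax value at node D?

19

E: min(10, 15) = 10
F: min(7, 2, 8) = 2
G: min(19, 20) = 19
D: max(10, 2, 19) = 19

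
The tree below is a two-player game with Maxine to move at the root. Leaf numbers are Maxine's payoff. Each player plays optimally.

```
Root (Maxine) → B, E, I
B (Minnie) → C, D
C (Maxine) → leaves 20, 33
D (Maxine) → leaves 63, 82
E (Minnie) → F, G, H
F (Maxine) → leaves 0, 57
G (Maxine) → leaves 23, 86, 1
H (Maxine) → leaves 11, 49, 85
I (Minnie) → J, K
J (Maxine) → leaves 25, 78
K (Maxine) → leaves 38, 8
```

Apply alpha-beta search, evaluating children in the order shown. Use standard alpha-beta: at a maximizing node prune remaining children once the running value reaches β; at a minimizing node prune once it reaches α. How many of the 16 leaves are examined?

14

C [α=-∞,β=+∞]: v=33
D [α=-∞,β=33]: v=63 after child 1 ≥ β → β-cutoff, skip 1
B [α=-∞,β=+∞]: v=33
F [α=33,β=+∞]: v=57
G [α=33,β=57]: v=86 after child 2 ≥ β → β-cutoff, skip 1
H [α=33,β=57]: v=85
E [α=33,β=+∞]: v=57
J [α=57,β=+∞]: v=78
K [α=57,β=78]: v=38
I [α=57,β=+∞]: v=38
Root [α=-∞,β=+∞]: v=57
Leaves evaluated: 14 of 16.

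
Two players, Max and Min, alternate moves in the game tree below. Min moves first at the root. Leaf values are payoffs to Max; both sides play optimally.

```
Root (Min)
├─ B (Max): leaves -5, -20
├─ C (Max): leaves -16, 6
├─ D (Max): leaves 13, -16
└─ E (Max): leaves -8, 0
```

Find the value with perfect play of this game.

-5

B (Max): max(-5, -20) = -5
C (Max): max(-16, 6) = 6
D (Max): max(13, -16) = 13
E (Max): max(-8, 0) = 0
Root (Min): min(-5, 6, 13, 0) = -5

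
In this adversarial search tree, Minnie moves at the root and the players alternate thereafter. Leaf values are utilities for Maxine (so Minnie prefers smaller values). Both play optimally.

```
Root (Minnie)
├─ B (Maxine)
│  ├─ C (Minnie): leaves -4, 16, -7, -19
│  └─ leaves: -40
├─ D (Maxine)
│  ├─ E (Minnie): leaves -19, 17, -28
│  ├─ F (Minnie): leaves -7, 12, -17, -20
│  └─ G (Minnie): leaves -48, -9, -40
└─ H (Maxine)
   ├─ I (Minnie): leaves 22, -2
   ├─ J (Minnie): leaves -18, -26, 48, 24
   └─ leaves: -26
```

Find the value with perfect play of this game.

-20

C (Minnie): min(-4, 16, -7, -19) = -19
B (Maxine): max(-19, -40) = -19
E (Minnie): min(-19, 17, -28) = -28
F (Minnie): min(-7, 12, -17, -20) = -20
G (Minnie): min(-48, -9, -40) = -48
D (Maxine): max(-28, -20, -48) = -20
I (Minnie): min(22, -2) = -2
J (Minnie): min(-18, -26, 48, 24) = -26
H (Maxine): max(-2, -26, -26) = -2
Root (Minnie): min(-19, -20, -2) = -20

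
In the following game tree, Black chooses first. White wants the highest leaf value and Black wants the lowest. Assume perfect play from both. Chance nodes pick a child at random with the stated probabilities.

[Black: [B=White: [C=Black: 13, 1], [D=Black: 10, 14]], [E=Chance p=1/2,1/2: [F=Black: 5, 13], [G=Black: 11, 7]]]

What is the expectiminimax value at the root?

6

C (Black): min(13, 1) = 1
D (Black): min(10, 14) = 10
B (White): max(1, 10) = 10
F (Black): min(5, 13) = 5
G (Black): min(11, 7) = 7
E (Chance): 1/2·5 + 1/2·7 = 6
Root (Black): min(10, 6) = 6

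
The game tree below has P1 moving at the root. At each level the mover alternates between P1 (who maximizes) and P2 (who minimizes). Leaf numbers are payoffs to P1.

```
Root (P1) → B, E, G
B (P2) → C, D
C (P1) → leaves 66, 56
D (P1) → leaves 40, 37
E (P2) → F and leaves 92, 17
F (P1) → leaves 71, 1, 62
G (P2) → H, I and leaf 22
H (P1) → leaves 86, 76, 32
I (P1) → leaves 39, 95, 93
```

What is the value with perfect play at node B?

40

C: max(66, 56) = 66
D: max(40, 37) = 40
B: min(66, 40) = 40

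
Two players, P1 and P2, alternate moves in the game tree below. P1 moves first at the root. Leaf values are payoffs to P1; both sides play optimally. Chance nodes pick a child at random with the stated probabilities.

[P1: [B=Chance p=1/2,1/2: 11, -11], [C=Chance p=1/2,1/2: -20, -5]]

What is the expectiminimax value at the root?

0

B (Chance): 1/2·11 + 1/2·-11 = 0
C (Chance): 1/2·-20 + 1/2·-5 = -12.5
Root (P1): max(0, -12.5) = 0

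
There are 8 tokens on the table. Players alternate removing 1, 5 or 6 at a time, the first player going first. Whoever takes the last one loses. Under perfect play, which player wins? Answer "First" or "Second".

Positions where the player to move wins (W) vs loses (L):
i:   0  1  2  3  4  5  6  7  8
     W  L  W  L  W  L  W  W  W
Position 8 is W, so the first player wins.

First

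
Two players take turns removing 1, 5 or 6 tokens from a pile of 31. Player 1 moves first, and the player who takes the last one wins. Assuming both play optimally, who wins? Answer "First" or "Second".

First

Positions where the player to move wins (W) vs loses (L):
i:   0  1  2  3  4  5  6  7  8  9 10 11 12 13 14 15 16 17 18 19 20 21 22 23 24 25 26 27 28 29 30 31
     L  W  L  W  L  W  W  W  W  W  W  L  W  L  W  L  W  W  W  W  W  W  L  W  L  W  L  W  W  W  W  W
Position 31 is W, so the first player wins.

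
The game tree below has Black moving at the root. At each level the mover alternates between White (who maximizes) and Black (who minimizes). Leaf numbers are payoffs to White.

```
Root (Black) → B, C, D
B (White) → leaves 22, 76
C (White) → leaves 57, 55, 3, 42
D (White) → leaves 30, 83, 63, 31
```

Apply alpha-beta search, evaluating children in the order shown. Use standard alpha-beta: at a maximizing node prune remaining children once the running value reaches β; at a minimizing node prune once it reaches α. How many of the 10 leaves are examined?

8

B [α=-∞,β=+∞]: v=76
C [α=-∞,β=76]: v=57
D [α=-∞,β=57]: v=83 after child 2 ≥ β → β-cutoff, skip 2
Root [α=-∞,β=+∞]: v=57
Leaves evaluated: 8 of 10.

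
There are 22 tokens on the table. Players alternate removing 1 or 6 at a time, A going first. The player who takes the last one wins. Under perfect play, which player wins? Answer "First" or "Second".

Mark each pile size as W (mover wins) or L (mover loses):
i:   0  1  2  3  4  5  6  7  8  9 10 11 12 13 14 15 16 17 18 19 20 21 22
     L  W  L  W  L  W  W  L  W  L  W  L  W  W  L  W  L  W  L  W  W  L  W
Position 22 is W, so the first player wins.

First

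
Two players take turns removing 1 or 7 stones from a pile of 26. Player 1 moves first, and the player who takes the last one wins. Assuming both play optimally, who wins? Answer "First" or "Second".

Positions where the player to move wins (W) vs loses (L):
i:   0  1  2  3  4  5  6  7  8  9 10 11 12 13 14 15 16 17 18 19 20 21 22 23 24 25 26
     L  W  L  W  L  W  L  W  L  W  L  W  L  W  L  W  L  W  L  W  L  W  L  W  L  W  L
Position 26 is L, so the second player wins.

Second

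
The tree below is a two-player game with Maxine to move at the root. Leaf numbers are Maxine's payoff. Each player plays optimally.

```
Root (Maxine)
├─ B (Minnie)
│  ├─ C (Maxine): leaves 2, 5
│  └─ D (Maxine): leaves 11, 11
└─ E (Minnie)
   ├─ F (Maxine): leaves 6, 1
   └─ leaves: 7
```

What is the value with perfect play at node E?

6

F: max(6, 1) = 6
E: min(6, 7) = 6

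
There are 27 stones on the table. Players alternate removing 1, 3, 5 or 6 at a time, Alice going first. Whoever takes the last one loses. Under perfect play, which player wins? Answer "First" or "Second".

Second

Mark each pile size as W (mover wins) or L (mover loses):
i:   0  1  2  3  4  5  6  7  8  9 10 11 12 13 14 15 16 17 18 19 20 21 22 23 24 25 26 27
     W  L  W  L  W  L  W  W  W  W  W  W  L  W  L  W  L  W  W  W  W  W  W  L  W  L  W  L
Position 27 is L, so the second player wins.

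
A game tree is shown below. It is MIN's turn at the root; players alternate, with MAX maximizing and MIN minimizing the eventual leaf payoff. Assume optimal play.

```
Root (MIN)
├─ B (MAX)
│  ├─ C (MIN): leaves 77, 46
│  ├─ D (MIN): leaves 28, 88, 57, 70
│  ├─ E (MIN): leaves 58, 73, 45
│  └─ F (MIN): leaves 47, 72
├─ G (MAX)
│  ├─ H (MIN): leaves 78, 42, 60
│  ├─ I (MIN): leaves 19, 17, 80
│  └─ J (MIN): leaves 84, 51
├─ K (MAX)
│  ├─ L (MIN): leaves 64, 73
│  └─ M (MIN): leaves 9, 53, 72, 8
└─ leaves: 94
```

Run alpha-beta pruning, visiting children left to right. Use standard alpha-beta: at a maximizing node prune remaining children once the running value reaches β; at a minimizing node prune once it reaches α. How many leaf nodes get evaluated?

17

C [α=-∞,β=+∞]: v=46
D [α=46,β=+∞]: v=28 after child 1 ≤ α → α-cutoff, skip 3
E [α=46,β=+∞]: v=45
F [α=46,β=+∞]: v=47
B [α=-∞,β=+∞]: v=47
H [α=-∞,β=47]: v=42
I [α=42,β=47]: v=19 after child 1 ≤ α → α-cutoff, skip 2
J [α=42,β=47]: v=51
G [α=-∞,β=47]: v=51
L [α=-∞,β=47]: v=64
K [α=-∞,β=47]: v=64 after child 1 ≥ β → β-cutoff, skip 1
Root [α=-∞,β=+∞]: v=47
Leaves evaluated: 17 of 26.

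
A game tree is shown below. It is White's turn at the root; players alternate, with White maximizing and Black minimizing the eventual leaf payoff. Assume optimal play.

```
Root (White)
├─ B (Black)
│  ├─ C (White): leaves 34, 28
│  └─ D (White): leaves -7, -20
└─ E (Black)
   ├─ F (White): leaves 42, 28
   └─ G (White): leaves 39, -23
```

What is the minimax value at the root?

39

C (White): max(34, 28) = 34
D (White): max(-7, -20) = -7
B (Black): min(34, -7) = -7
F (White): max(42, 28) = 42
G (White): max(39, -23) = 39
E (Black): min(42, 39) = 39
Root (White): max(-7, 39) = 39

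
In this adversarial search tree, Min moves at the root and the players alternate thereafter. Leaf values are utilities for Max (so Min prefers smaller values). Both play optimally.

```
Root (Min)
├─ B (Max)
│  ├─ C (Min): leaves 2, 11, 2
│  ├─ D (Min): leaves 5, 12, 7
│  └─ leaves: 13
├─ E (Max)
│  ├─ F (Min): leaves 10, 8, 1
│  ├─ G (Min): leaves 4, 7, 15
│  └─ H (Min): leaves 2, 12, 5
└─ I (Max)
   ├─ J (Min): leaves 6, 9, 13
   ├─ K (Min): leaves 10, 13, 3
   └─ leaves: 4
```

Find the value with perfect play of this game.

C (Min): min(2, 11, 2) = 2
D (Min): min(5, 12, 7) = 5
B (Max): max(2, 5, 13) = 13
F (Min): min(10, 8, 1) = 1
G (Min): min(4, 7, 15) = 4
H (Min): min(2, 12, 5) = 2
E (Max): max(1, 4, 2) = 4
J (Min): min(6, 9, 13) = 6
K (Min): min(10, 13, 3) = 3
I (Max): max(6, 3, 4) = 6
Root (Min): min(13, 4, 6) = 4

4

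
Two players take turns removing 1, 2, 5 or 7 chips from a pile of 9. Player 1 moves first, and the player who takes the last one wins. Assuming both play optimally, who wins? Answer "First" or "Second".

Second

Compute winning (W) and losing (L) positions by backward induction:
i:   0  1  2  3  4  5  6  7  8  9
     L  W  W  L  W  W  L  W  W  L
Position 9 is L, so the second player wins.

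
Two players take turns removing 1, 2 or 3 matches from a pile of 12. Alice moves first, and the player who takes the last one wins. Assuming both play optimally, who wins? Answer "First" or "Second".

W/L table (W = player to move can force a win):
i:   0  1  2  3  4  5  6  7  8  9 10 11 12
     L  W  W  W  L  W  W  W  L  W  W  W  L
Position 12 is L, so the second player wins.

Second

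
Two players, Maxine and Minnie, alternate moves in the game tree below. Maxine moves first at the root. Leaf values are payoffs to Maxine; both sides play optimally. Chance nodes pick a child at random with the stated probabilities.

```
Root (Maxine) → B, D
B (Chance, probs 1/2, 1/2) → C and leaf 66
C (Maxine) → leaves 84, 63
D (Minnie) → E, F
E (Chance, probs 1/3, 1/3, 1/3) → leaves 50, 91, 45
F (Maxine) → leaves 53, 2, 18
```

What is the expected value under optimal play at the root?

75

C (Maxine): max(84, 63) = 84
B (Chance): 1/2·84 + 1/2·66 = 75
E (Chance): 1/3·50 + 1/3·91 + 1/3·45 = 62
F (Maxine): max(53, 2, 18) = 53
D (Minnie): min(62, 53) = 53
Root (Maxine): max(75, 53) = 75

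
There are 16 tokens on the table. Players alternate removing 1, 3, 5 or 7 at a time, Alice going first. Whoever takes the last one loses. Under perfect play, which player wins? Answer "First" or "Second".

First

i:   0  1  2  3  4  5  6  7  8  9 10 11 12 13 14 15 16
     W  L  W  L  W  L  W  L  W  L  W  L  W  L  W  L  W
Position 16 is W, so the first player wins.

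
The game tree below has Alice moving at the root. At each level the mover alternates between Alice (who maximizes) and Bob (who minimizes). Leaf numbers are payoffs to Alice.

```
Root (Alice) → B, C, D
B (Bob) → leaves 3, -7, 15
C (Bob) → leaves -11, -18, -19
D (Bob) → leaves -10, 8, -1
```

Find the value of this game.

-7

B (Bob): min(3, -7, 15) = -7
C (Bob): min(-11, -18, -19) = -19
D (Bob): min(-10, 8, -1) = -10
Root (Alice): max(-7, -19, -10) = -7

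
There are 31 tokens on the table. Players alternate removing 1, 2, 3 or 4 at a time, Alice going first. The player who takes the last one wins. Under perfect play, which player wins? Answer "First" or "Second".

First

W/L table (W = player to move can force a win):
i:   0  1  2  3  4  5  6  7  8  9 10 11 12 13 14 15 16 17 18 19 20 21 22 23 24 25 26 27 28 29 30 31
     L  W  W  W  W  L  W  W  W  W  L  W  W  W  W  L  W  W  W  W  L  W  W  W  W  L  W  W  W  W  L  W
Position 31 is W, so the first player wins.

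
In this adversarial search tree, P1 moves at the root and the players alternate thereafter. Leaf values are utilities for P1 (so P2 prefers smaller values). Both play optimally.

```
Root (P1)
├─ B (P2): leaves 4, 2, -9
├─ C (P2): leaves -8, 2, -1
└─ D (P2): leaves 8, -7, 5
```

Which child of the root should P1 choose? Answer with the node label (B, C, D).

D

B (P2): min(4, 2, -9) = -9
C (P2): min(-8, 2, -1) = -8
D (P2): min(8, -7, 5) = -7
Root (P1): max(-9, -8, -7) = -7
P1 picks the child with the highest value: D (value -7).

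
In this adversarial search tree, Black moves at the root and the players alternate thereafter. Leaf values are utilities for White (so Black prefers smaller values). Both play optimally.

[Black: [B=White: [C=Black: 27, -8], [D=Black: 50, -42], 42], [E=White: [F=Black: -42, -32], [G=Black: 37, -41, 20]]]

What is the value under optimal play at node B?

42

C: min(27, -8) = -8
D: min(50, -42) = -42
B: max(-8, -42, 42) = 42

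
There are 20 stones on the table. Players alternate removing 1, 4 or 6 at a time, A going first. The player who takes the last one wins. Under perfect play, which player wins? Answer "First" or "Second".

W/L table (W = player to move can force a win):
i:   0  1  2  3  4  5  6  7  8  9 10 11 12 13 14 15 16 17 18 19 20
     L  W  L  W  W  L  W  L  W  W  L  W  L  W  W  L  W  L  W  W  L
Position 20 is L, so the second player wins.

Second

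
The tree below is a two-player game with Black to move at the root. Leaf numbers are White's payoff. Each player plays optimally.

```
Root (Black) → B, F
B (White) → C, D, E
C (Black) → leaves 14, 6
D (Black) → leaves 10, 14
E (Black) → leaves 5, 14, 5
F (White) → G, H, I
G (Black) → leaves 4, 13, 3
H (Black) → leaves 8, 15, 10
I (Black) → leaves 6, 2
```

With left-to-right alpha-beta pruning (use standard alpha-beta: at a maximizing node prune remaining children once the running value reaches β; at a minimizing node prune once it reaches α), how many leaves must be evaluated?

12

C [α=-∞,β=+∞]: v=6
D [α=6,β=+∞]: v=10
E [α=10,β=+∞]: v=5 after child 1 ≤ α → α-cutoff, skip 2
B [α=-∞,β=+∞]: v=10
G [α=-∞,β=10]: v=3
H [α=3,β=10]: v=8
I [α=8,β=10]: v=6 after child 1 ≤ α → α-cutoff, skip 1
F [α=-∞,β=10]: v=8
Root [α=-∞,β=+∞]: v=8
Leaves evaluated: 12 of 15.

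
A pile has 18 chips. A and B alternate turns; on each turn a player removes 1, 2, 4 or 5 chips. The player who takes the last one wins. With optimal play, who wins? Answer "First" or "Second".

Mark each pile size as W (mover wins) or L (mover loses):
i:   0  1  2  3  4  5  6  7  8  9 10 11 12 13 14 15 16 17 18
     L  W  W  L  W  W  L  W  W  L  W  W  L  W  W  L  W  W  L
Position 18 is L, so the second player wins.

Second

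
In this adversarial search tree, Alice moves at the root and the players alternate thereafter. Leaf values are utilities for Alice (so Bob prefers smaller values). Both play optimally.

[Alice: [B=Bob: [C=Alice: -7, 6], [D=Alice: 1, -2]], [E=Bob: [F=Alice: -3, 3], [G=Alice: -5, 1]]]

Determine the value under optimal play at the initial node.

C (Alice): max(-7, 6) = 6
D (Alice): max(1, -2) = 1
B (Bob): min(6, 1) = 1
F (Alice): max(-3, 3) = 3
G (Alice): max(-5, 1) = 1
E (Bob): min(3, 1) = 1
Root (Alice): max(1, 1) = 1

1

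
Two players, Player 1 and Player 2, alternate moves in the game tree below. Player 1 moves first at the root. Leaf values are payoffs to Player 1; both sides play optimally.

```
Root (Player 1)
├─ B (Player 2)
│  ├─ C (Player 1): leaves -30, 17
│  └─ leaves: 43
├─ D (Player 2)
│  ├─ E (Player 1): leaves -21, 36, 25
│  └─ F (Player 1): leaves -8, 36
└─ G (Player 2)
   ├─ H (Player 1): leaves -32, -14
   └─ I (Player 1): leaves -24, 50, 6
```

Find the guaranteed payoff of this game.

C (Player 1): max(-30, 17) = 17
B (Player 2): min(17, 43) = 17
E (Player 1): max(-21, 36, 25) = 36
F (Player 1): max(-8, 36) = 36
D (Player 2): min(36, 36) = 36
H (Player 1): max(-32, -14) = -14
I (Player 1): max(-24, 50, 6) = 50
G (Player 2): min(-14, 50) = -14
Root (Player 1): max(17, 36, -14) = 36

36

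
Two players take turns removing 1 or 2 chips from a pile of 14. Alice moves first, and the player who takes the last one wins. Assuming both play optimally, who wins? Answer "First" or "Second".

Mark each pile size as W (mover wins) or L (mover loses):
i:   0  1  2  3  4  5  6  7  8  9 10 11 12 13 14
     L  W  W  L  W  W  L  W  W  L  W  W  L  W  W
Position 14 is W, so the first player wins.

First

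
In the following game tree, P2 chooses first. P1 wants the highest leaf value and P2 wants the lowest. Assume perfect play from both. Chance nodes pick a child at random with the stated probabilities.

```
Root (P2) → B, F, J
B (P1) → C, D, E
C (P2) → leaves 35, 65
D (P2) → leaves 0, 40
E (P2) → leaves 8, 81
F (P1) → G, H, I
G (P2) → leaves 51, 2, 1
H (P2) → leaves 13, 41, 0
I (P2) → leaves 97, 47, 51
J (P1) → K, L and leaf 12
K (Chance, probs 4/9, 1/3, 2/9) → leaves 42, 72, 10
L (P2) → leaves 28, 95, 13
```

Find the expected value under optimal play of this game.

35

C (P2): min(35, 65) = 35
D (P2): min(0, 40) = 0
E (P2): min(8, 81) = 8
B (P1): max(35, 0, 8) = 35
G (P2): min(51, 2, 1) = 1
H (P2): min(13, 41, 0) = 0
I (P2): min(97, 47, 51) = 47
F (P1): max(1, 0, 47) = 47
K (Chance): 4/9·42 + 1/3·72 + 2/9·10 = 44.89
L (P2): min(28, 95, 13) = 13
J (P1): max(44.89, 13, 12) = 44.89
Root (P2): min(35, 47, 44.89) = 35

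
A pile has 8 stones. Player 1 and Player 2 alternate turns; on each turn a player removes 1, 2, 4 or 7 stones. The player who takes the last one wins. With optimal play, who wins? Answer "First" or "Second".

Positions where the player to move wins (W) vs loses (L):
i:   0  1  2  3  4  5  6  7  8
     L  W  W  L  W  W  L  W  W
Position 8 is W, so the first player wins.

First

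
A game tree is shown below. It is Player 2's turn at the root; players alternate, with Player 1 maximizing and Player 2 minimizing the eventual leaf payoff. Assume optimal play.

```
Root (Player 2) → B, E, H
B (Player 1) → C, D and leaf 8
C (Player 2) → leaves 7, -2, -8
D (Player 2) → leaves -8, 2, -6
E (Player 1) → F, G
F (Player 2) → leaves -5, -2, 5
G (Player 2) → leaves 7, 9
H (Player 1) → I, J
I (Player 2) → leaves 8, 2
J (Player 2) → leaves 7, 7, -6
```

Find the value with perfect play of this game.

2

C (Player 2): min(7, -2, -8) = -8
D (Player 2): min(-8, 2, -6) = -8
B (Player 1): max(-8, -8, 8) = 8
F (Player 2): min(-5, -2, 5) = -5
G (Player 2): min(7, 9) = 7
E (Player 1): max(-5, 7) = 7
I (Player 2): min(8, 2) = 2
J (Player 2): min(7, 7, -6) = -6
H (Player 1): max(2, -6) = 2
Root (Player 2): min(8, 7, 2) = 2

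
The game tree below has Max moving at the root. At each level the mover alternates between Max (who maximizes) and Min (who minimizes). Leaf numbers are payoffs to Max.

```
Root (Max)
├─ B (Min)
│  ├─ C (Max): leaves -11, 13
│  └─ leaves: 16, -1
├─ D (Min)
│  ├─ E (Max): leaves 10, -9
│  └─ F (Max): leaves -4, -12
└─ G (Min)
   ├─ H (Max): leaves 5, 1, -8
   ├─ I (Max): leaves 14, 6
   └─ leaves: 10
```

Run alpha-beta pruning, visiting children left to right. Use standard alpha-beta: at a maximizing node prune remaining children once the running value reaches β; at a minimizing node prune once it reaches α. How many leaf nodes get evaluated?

13

C [α=-∞,β=+∞]: v=13
B [α=-∞,β=+∞]: v=-1
E [α=-1,β=+∞]: v=10
F [α=-1,β=10]: v=-4
D [α=-1,β=+∞]: v=-4
H [α=-1,β=+∞]: v=5
I [α=-1,β=5]: v=14 after child 1 ≥ β → β-cutoff, skip 1
G [α=-1,β=+∞]: v=5
Root [α=-∞,β=+∞]: v=5
Leaves evaluated: 13 of 14.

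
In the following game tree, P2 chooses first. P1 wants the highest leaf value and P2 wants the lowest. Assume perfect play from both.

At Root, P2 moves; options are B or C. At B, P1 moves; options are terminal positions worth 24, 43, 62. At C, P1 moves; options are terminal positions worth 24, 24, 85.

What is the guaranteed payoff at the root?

62

B (P1): max(24, 43, 62) = 62
C (P1): max(24, 24, 85) = 85
Root (P2): min(62, 85) = 62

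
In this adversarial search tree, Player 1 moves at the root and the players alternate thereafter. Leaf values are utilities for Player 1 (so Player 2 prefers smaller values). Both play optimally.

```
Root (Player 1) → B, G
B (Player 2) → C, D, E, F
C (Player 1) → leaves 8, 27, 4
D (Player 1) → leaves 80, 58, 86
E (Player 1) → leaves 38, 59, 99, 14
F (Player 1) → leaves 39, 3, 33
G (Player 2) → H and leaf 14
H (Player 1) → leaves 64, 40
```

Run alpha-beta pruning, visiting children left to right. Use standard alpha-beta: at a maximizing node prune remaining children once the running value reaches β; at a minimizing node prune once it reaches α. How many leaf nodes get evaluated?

9

C [α=-∞,β=+∞]: v=27
D [α=-∞,β=27]: v=80 after child 1 ≥ β → β-cutoff, skip 2
E [α=-∞,β=27]: v=38 after child 1 ≥ β → β-cutoff, skip 3
F [α=-∞,β=27]: v=39 after child 1 ≥ β → β-cutoff, skip 2
B [α=-∞,β=+∞]: v=27
H [α=27,β=+∞]: v=64
G [α=27,β=+∞]: v=14
Root [α=-∞,β=+∞]: v=27
Leaves evaluated: 9 of 16.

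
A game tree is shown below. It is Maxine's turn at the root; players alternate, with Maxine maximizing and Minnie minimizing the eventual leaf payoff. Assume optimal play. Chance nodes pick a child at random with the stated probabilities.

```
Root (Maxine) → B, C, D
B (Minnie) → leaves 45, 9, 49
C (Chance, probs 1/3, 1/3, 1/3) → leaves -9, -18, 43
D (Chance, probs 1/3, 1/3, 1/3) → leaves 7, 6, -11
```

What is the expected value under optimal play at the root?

9

B (Minnie): min(45, 9, 49) = 9
C (Chance): 1/3·-9 + 1/3·-18 + 1/3·43 = 5.33
D (Chance): 1/3·7 + 1/3·6 + 1/3·-11 = 0.67
Root (Maxine): max(9, 5.33, 0.67) = 9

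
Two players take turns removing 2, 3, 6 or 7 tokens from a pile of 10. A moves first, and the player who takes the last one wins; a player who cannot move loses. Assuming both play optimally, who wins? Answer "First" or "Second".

Compute winning (W) and losing (L) positions by backward induction:
i:   0  1  2  3  4  5  6  7  8  9 10
     L  L  W  W  W  L  W  W  W  L  L
Position 10 is L, so the second player wins.

Second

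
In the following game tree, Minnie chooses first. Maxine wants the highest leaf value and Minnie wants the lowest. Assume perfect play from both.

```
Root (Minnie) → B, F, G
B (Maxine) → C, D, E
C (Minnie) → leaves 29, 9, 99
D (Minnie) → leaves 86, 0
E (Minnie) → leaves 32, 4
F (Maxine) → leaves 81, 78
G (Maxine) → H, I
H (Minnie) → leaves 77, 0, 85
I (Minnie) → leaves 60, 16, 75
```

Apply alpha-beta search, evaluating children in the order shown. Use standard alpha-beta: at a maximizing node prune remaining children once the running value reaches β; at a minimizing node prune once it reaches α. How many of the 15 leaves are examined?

C [α=-∞,β=+∞]: v=9
D [α=9,β=+∞]: v=0
E [α=9,β=+∞]: v=4
B [α=-∞,β=+∞]: v=9
F [α=-∞,β=9]: v=81 after child 1 ≥ β → β-cutoff, skip 1
H [α=-∞,β=9]: v=0
I [α=0,β=9]: v=16
G [α=-∞,β=9]: v=16
Root [α=-∞,β=+∞]: v=9
Leaves evaluated: 14 of 15.

14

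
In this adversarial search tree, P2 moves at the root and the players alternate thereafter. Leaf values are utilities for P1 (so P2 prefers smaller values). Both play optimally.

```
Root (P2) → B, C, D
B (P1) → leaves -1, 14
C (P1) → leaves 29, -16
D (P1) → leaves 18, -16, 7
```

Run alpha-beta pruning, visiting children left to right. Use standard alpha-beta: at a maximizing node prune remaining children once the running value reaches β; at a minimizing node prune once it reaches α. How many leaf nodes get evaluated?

4

B [α=-∞,β=+∞]: v=14
C [α=-∞,β=14]: v=29 after child 1 ≥ β → β-cutoff, skip 1
D [α=-∞,β=14]: v=18 after child 1 ≥ β → β-cutoff, skip 2
Root [α=-∞,β=+∞]: v=14
Leaves evaluated: 4 of 7.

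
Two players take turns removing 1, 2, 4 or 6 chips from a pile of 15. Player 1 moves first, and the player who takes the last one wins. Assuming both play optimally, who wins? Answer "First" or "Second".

First

Compute winning (W) and losing (L) positions by backward induction:
i:   0  1  2  3  4  5  6  7  8  9 10 11 12 13 14 15
     L  W  W  L  W  W  W  W  L  W  W  L  W  W  W  W
Position 15 is W, so the first player wins.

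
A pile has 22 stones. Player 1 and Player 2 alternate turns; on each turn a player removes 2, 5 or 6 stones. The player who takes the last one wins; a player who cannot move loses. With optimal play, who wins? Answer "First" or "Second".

Second

Positions where the player to move wins (W) vs loses (L):
i:   0  1  2  3  4  5  6  7  8  9 10 11 12 13 14 15 16 17 18 19 20 21 22
     L  L  W  W  L  W  W  W  L  W  W  L  L  W  W  L  W  W  W  L  W  W  L
Position 22 is L, so the second player wins.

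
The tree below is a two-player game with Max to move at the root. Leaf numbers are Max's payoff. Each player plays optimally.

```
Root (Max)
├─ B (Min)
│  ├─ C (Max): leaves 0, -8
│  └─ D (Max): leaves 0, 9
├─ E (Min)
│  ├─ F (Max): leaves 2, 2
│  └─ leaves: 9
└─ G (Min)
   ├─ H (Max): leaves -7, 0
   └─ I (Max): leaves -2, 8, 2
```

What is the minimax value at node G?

H: max(-7, 0) = 0
I: max(-2, 8, 2) = 8
G: min(0, 8) = 0

0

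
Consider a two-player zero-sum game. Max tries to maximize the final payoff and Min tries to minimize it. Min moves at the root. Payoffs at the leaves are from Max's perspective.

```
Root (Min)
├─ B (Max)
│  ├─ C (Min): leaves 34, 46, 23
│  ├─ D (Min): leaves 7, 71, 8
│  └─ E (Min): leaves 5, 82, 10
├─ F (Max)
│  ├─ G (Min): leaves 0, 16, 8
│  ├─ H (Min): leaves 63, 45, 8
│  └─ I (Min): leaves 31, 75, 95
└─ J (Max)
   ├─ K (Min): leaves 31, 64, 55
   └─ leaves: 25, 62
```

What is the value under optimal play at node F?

G: min(0, 16, 8) = 0
H: min(63, 45, 8) = 8
I: min(31, 75, 95) = 31
F: max(0, 8, 31) = 31

31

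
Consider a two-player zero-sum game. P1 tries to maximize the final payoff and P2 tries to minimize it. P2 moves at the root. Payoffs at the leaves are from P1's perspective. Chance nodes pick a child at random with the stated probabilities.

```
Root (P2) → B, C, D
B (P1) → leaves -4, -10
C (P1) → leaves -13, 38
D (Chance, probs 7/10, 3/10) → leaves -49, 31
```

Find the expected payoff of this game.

-25

B (P1): max(-4, -10) = -4
C (P1): max(-13, 38) = 38
D (Chance): 7/10·-49 + 3/10·31 = -25
Root (P2): min(-4, 38, -25) = -25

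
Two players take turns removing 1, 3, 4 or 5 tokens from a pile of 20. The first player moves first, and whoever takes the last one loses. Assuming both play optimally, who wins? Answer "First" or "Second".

First

Compute winning (W) and losing (L) positions by backward induction:
i:   0  1  2  3  4  5  6  7  8  9 10 11 12 13 14 15 16 17 18 19 20
     W  L  W  L  W  W  W  W  W  L  W  L  W  W  W  W  W  L  W  L  W
Position 20 is W, so the first player wins.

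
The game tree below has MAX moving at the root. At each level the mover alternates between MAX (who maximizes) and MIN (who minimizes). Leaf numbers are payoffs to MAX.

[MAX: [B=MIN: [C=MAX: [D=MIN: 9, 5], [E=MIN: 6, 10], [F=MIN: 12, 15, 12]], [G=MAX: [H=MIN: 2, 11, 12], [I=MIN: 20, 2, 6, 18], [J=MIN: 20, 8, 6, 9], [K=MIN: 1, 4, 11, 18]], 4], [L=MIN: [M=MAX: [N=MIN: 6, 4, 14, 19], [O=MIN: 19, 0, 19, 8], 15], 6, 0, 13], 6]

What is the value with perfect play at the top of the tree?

D (MIN): min(9, 5) = 5
E (MIN): min(6, 10) = 6
F (MIN): min(12, 15, 12) = 12
C (MAX): max(5, 6, 12) = 12
H (MIN): min(2, 11, 12) = 2
I (MIN): min(20, 2, 6, 18) = 2
J (MIN): min(20, 8, 6, 9) = 6
K (MIN): min(1, 4, 11, 18) = 1
G (MAX): max(2, 2, 6, 1) = 6
B (MIN): min(12, 6, 4) = 4
N (MIN): min(6, 4, 14, 19) = 4
O (MIN): min(19, 0, 19, 8) = 0
M (MAX): max(4, 0, 15) = 15
L (MIN): min(15, 6, 0, 13) = 0
Root (MAX): max(4, 0, 6) = 6

6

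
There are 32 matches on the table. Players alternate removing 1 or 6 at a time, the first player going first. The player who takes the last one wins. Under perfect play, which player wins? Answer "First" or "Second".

Mark each pile size as W (mover wins) or L (mover loses):
i:   0  1  2  3  4  5  6  7  8  9 10 11 12 13 14 15 16 17 18 19 20 21 22 23 24 25 26 27 28 29 30 31 32
     L  W  L  W  L  W  W  L  W  L  W  L  W  W  L  W  L  W  L  W  W  L  W  L  W  L  W  W  L  W  L  W  L
Position 32 is L, so the second player wins.

Second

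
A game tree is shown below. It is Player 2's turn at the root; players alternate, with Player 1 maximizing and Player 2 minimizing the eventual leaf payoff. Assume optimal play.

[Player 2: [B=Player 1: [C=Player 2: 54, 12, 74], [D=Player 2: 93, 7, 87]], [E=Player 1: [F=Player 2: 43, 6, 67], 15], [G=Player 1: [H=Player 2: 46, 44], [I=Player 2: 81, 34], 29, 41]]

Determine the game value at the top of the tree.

12

C (Player 2): min(54, 12, 74) = 12
D (Player 2): min(93, 7, 87) = 7
B (Player 1): max(12, 7) = 12
F (Player 2): min(43, 6, 67) = 6
E (Player 1): max(6, 15) = 15
H (Player 2): min(46, 44) = 44
I (Player 2): min(81, 34) = 34
G (Player 1): max(44, 34, 29, 41) = 44
Root (Player 2): min(12, 15, 44) = 12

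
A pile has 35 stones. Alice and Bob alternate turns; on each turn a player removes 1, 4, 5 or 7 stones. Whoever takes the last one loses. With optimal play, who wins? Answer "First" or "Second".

Second

Mark each pile size as W (mover wins) or L (mover loses):
i:   0  1  2  3  4  5  6  7  8  9 10 11 12 13 14 15 16 17 18 19 20 21 22 23 24 25 26 27 28 29 30 31 32 33 34 35
     W  L  W  L  W  W  W  W  W  L  W  L  W  W  W  W  W  L  W  L  W  W  W  W  W  L  W  L  W  W  W  W  W  L  W  L
Position 35 is L, so the second player wins.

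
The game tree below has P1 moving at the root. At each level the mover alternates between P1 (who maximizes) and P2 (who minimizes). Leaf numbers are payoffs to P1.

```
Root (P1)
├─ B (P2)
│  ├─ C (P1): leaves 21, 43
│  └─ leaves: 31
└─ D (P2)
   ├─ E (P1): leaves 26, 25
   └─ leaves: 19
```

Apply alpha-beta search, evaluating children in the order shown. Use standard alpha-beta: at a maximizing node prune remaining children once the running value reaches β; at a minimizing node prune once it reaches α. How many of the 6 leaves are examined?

5

C [α=-∞,β=+∞]: v=43
B [α=-∞,β=+∞]: v=31
E [α=31,β=+∞]: v=26
D [α=31,β=+∞]: v=26 after child 1 ≤ α → α-cutoff, skip 1
Root [α=-∞,β=+∞]: v=31
Leaves evaluated: 5 of 6.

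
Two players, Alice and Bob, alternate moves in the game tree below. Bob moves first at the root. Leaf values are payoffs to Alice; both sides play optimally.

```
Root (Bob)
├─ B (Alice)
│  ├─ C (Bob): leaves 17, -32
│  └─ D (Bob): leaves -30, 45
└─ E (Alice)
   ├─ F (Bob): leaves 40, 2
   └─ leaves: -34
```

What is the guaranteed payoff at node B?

C: min(17, -32) = -32
D: min(-30, 45) = -30
B: max(-32, -30) = -30

-30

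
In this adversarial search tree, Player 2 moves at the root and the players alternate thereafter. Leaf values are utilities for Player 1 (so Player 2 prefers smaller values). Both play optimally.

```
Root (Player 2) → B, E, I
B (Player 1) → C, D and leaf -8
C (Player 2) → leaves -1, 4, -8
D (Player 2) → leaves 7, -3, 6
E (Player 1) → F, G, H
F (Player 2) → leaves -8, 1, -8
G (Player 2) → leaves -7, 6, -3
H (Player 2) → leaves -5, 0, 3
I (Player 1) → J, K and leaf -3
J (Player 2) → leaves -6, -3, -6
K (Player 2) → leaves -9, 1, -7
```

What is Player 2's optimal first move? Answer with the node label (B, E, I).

C (Player 2): min(-1, 4, -8) = -8
D (Player 2): min(7, -3, 6) = -3
B (Player 1): max(-8, -3, -8) = -3
F (Player 2): min(-8, 1, -8) = -8
G (Player 2): min(-7, 6, -3) = -7
H (Player 2): min(-5, 0, 3) = -5
E (Player 1): max(-8, -7, -5) = -5
J (Player 2): min(-6, -3, -6) = -6
K (Player 2): min(-9, 1, -7) = -9
I (Player 1): max(-6, -9, -3) = -3
Root (Player 2): min(-3, -5, -3) = -5
Player 2 picks the child with the lowest value: E (value -5).

E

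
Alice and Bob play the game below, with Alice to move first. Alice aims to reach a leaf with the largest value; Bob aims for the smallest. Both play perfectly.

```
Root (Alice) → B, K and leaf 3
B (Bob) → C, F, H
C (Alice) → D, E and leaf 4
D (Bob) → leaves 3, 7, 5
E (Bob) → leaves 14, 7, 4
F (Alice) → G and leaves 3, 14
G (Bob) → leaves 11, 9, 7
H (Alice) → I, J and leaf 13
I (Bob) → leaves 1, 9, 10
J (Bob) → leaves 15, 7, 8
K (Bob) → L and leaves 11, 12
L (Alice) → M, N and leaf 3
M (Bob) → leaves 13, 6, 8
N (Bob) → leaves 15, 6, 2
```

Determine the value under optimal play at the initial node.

6

D (Bob): min(3, 7, 5) = 3
E (Bob): min(14, 7, 4) = 4
C (Alice): max(3, 4, 4) = 4
G (Bob): min(11, 9, 7) = 7
F (Alice): max(7, 3, 14) = 14
I (Bob): min(1, 9, 10) = 1
J (Bob): min(15, 7, 8) = 7
H (Alice): max(1, 7, 13) = 13
B (Bob): min(4, 14, 13) = 4
M (Bob): min(13, 6, 8) = 6
N (Bob): min(15, 6, 2) = 2
L (Alice): max(6, 2, 3) = 6
K (Bob): min(6, 11, 12) = 6
Root (Alice): max(4, 6, 3) = 6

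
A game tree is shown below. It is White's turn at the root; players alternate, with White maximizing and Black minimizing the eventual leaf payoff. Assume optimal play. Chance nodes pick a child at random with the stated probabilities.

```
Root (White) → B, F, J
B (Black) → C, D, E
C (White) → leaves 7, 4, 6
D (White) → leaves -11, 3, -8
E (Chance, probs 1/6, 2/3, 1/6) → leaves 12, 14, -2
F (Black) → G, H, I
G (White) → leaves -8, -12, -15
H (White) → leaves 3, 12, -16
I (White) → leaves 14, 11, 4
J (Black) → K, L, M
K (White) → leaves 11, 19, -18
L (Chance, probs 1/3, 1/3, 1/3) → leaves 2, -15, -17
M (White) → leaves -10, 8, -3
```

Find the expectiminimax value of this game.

C (White): max(7, 4, 6) = 7
D (White): max(-11, 3, -8) = 3
E (Chance): 1/6·12 + 2/3·14 + 1/6·-2 = 11
B (Black): min(7, 3, 11) = 3
G (White): max(-8, -12, -15) = -8
H (White): max(3, 12, -16) = 12
I (White): max(14, 11, 4) = 14
F (Black): min(-8, 12, 14) = -8
K (White): max(11, 19, -18) = 19
L (Chance): 1/3·2 + 1/3·-15 + 1/3·-17 = -10
M (White): max(-10, 8, -3) = 8
J (Black): min(19, -10, 8) = -10
Root (White): max(3, -8, -10) = 3

3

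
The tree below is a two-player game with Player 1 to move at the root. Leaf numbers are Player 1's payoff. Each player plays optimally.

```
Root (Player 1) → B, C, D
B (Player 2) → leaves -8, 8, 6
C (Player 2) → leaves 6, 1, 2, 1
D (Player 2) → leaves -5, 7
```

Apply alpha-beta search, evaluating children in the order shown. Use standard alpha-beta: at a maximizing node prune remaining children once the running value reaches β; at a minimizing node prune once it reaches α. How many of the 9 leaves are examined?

B [α=-∞,β=+∞]: v=-8
C [α=-8,β=+∞]: v=1
D [α=1,β=+∞]: v=-5 after child 1 ≤ α → α-cutoff, skip 1
Root [α=-∞,β=+∞]: v=1
Leaves evaluated: 8 of 9.

8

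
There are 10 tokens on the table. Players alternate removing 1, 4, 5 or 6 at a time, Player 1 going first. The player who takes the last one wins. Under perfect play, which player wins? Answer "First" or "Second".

i:   0  1  2  3  4  5  6  7  8  9 10
     L  W  L  W  W  W  W  W  W  L  W
Position 10 is W, so the first player wins.

First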